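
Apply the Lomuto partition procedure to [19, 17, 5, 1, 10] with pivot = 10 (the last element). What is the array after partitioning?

Lomuto partition with pivot = 10:

Initial array: [19, 17, 5, 1, 10]

arr[0]=19 > 10: no swap
arr[1]=17 > 10: no swap
arr[2]=5 <= 10: swap with position 0, array becomes [5, 17, 19, 1, 10]
arr[3]=1 <= 10: swap with position 1, array becomes [5, 1, 19, 17, 10]

Place pivot at position 2: [5, 1, 10, 17, 19]
Pivot position: 2

After partitioning with pivot 10, the array becomes [5, 1, 10, 17, 19]. The pivot is placed at index 2. All elements to the left of the pivot are <= 10, and all elements to the right are > 10.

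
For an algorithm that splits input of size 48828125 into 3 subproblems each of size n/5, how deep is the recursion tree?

For divide and conquer with division factor 5:

Problem sizes at each level:
Level 0: 48828125
Level 1: 9765625
Level 2: 1953125
Level 3: 390625
Level 4: 78125
Level 5: 15625
Level 6: 3125
Level 7: 625
Level 8: 125
Level 9: 25
Level 10: 5
Level 11: 1

The root is level 0 and the size-1 base case is level 11 (the tree spans levels 0 through 11, i.e. 12 levels counting the root), so the depth is the number of divisions: log_5(48828125) = 11

The recursion tree depth is log_5(48828125) = 11. At each level, the problem size is divided by 5, so it takes 11 divisions to reduce to a base case of size 1. The algorithm makes 3 recursive calls at each level.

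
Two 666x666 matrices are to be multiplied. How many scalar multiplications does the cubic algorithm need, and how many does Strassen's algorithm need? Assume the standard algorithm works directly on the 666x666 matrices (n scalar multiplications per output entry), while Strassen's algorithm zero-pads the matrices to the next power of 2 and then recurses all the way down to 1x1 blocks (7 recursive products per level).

Matrix multiplication for 666x666 matrices:

Strassen's algorithm requires power-of-2 dimensions. Pad 666x666 to 1024x1024 (next power of 2).

Standard algorithm: 666^3 = 295408296 multiplications
Strassen's algorithm: 7^(log2(1024)) = 7^10 = 282475249 multiplications
Savings: 295408296 - 282475249 = 12933047 multiplications

Standard: 295408296 multiplications (666^3). Strassen: 282475249 multiplications (7^10, after padding to 1024x1024). Strassen reduces 8 recursive multiplications to 7 at each level.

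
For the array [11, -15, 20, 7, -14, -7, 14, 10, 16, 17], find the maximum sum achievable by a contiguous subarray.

Using Kadane's algorithm on [11, -15, 20, 7, -14, -7, 14, 10, 16, 17]:

Scanning through the array:
Position 1 (value -15): max_ending_here = -4, max_so_far = 11
Position 2 (value 20): max_ending_here = 20, max_so_far = 20
Position 3 (value 7): max_ending_here = 27, max_so_far = 27
Position 4 (value -14): max_ending_here = 13, max_so_far = 27
Position 5 (value -7): max_ending_here = 6, max_so_far = 27
Position 6 (value 14): max_ending_here = 20, max_so_far = 27
Position 7 (value 10): max_ending_here = 30, max_so_far = 30
Position 8 (value 16): max_ending_here = 46, max_so_far = 46
Position 9 (value 17): max_ending_here = 63, max_so_far = 63

Maximum subarray: [20, 7, -14, -7, 14, 10, 16, 17]
Maximum sum: 63

The maximum subarray is [20, 7, -14, -7, 14, 10, 16, 17] with sum 63. This subarray runs from index 2 to index 9.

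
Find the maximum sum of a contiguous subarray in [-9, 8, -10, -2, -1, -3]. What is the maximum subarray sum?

Using Kadane's algorithm on [-9, 8, -10, -2, -1, -3]:

Scanning through the array:
Position 1 (value 8): max_ending_here = 8, max_so_far = 8
Position 2 (value -10): max_ending_here = -2, max_so_far = 8
Position 3 (value -2): max_ending_here = -2, max_so_far = 8
Position 4 (value -1): max_ending_here = -1, max_so_far = 8
Position 5 (value -3): max_ending_here = -3, max_so_far = 8

Maximum subarray: [8]
Maximum sum: 8

The maximum subarray is [8] with sum 8. This subarray runs from index 1 to index 1.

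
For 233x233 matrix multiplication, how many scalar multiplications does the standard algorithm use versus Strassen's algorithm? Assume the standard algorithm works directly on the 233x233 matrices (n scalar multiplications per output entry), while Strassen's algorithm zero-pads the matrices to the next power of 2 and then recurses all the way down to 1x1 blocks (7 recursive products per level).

Matrix multiplication for 233x233 matrices:

Strassen's algorithm requires power-of-2 dimensions. Pad 233x233 to 256x256 (next power of 2).

Standard algorithm: 233^3 = 12649337 multiplications
Strassen's algorithm: 7^(log2(256)) = 7^8 = 5764801 multiplications
Savings: 12649337 - 5764801 = 6884536 multiplications

Standard: 12649337 multiplications (233^3). Strassen: 5764801 multiplications (7^8, after padding to 256x256). Strassen reduces 8 recursive multiplications to 7 at each level.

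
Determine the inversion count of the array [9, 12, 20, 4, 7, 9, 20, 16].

Finding inversions in [9, 12, 20, 4, 7, 9, 20, 16]:

(0, 3): arr[0]=9 > arr[3]=4
(0, 4): arr[0]=9 > arr[4]=7
(1, 3): arr[1]=12 > arr[3]=4
(1, 4): arr[1]=12 > arr[4]=7
(1, 5): arr[1]=12 > arr[5]=9
(2, 3): arr[2]=20 > arr[3]=4
(2, 4): arr[2]=20 > arr[4]=7
(2, 5): arr[2]=20 > arr[5]=9
(2, 7): arr[2]=20 > arr[7]=16
(6, 7): arr[6]=20 > arr[7]=16

Total inversions: 10

The array has 10 inversion(s): (0,3), (0,4), (1,3), (1,4), (1,5), (2,3), (2,4), (2,5), (2,7), (6,7). Each pair (i,j) satisfies i < j and arr[i] > arr[j].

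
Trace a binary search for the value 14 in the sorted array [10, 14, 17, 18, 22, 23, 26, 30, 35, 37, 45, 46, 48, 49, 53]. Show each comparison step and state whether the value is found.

Binary search for 14 in [10, 14, 17, 18, 22, 23, 26, 30, 35, 37, 45, 46, 48, 49, 53]:

lo=0, hi=14, mid=7, arr[mid]=30 -> 30 > 14, search left half
lo=0, hi=6, mid=3, arr[mid]=18 -> 18 > 14, search left half
lo=0, hi=2, mid=1, arr[mid]=14 -> Found target at index 1!

Binary search finds 14 at index 1 after 3 comparisons. The search repeatedly halves the search space by comparing with the middle element.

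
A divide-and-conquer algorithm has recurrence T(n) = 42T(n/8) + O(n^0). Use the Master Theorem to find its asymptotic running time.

Master Theorem for T(n) = 42T(n/8) + O(n^0):

a = 42, b = 8, c = 0
log_b(a) = log_8(42) = 1.7974

Case 1: c = 0 < log_8(42) = 1.7974
T(n) = O(n^(log_8 42))

For T(n) = 42T(n/8) + O(n^0): log_8(42) = 1.7974. This is Case 1 of the Master Theorem (c < log_b(a), work dominated by leaves), giving O(n^(log_8 42)).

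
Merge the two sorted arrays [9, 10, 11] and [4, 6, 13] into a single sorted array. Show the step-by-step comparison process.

Merging process:

Compare 9 vs 4: take 4 from right. Merged: [4]
Compare 9 vs 6: take 6 from right. Merged: [4, 6]
Compare 9 vs 13: take 9 from left. Merged: [4, 6, 9]
Compare 10 vs 13: take 10 from left. Merged: [4, 6, 9, 10]
Compare 11 vs 13: take 11 from left. Merged: [4, 6, 9, 10, 11]
Append remaining from right: [13]. Merged: [4, 6, 9, 10, 11, 13]

Final merged array: [4, 6, 9, 10, 11, 13]
Total comparisons: 5

The merged array is [4, 6, 9, 10, 11, 13], requiring 5 comparisons. The merge step runs in O(n) time where n is the total number of elements.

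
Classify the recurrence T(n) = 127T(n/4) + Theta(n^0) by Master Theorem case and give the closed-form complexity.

Master Theorem for T(n) = 127T(n/4) + O(n^0):

a = 127, b = 4, c = 0
log_b(a) = log_4(127) = 3.4943

Case 1: c = 0 < log_4(127) = 3.4943
T(n) = O(n^(log_4 127))

For T(n) = 127T(n/4) + O(n^0): log_4(127) = 3.4943. This is Case 1 of the Master Theorem (c < log_b(a), work dominated by leaves), giving O(n^(log_4 127)).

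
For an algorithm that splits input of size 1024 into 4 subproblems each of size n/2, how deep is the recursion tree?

For divide and conquer with division factor 2:

Problem sizes at each level:
Level 0: 1024
Level 1: 512
Level 2: 256
Level 3: 128
Level 4: 64
Level 5: 32
Level 6: 16
Level 7: 8
Level 8: 4
Level 9: 2
Level 10: 1

The root is level 0 and the size-1 base case is level 10 (the tree spans levels 0 through 10, i.e. 11 levels counting the root), so the depth is the number of divisions: log_2(1024) = 10

The recursion tree depth is log_2(1024) = 10. At each level, the problem size is divided by 2, so it takes 10 divisions to reduce to a base case of size 1. The algorithm makes 4 recursive calls at each level.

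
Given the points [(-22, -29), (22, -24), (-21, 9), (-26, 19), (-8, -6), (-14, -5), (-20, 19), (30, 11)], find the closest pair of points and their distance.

Computing all pairwise distances among 8 points:

d((-22, -29), (22, -24)) = 44.2832
d((-22, -29), (-21, 9)) = 38.0132
d((-22, -29), (-26, 19)) = 48.1664
d((-22, -29), (-8, -6)) = 26.9258
d((-22, -29), (-14, -5)) = 25.2982
d((-22, -29), (-20, 19)) = 48.0416
d((-22, -29), (30, 11)) = 65.6049
d((22, -24), (-21, 9)) = 54.2033
d((22, -24), (-26, 19)) = 64.4438
d((22, -24), (-8, -6)) = 34.9857
d((22, -24), (-14, -5)) = 40.7063
d((22, -24), (-20, 19)) = 60.1082
d((22, -24), (30, 11)) = 35.9026
d((-21, 9), (-26, 19)) = 11.1803
d((-21, 9), (-8, -6)) = 19.8494
d((-21, 9), (-14, -5)) = 15.6525
d((-21, 9), (-20, 19)) = 10.0499
d((-21, 9), (30, 11)) = 51.0392
d((-26, 19), (-8, -6)) = 30.8058
d((-26, 19), (-14, -5)) = 26.8328
d((-26, 19), (-20, 19)) = 6.0 <-- minimum
d((-26, 19), (30, 11)) = 56.5685
d((-8, -6), (-14, -5)) = 6.0828
d((-8, -6), (-20, 19)) = 27.7308
d((-8, -6), (30, 11)) = 41.6293
d((-14, -5), (-20, 19)) = 24.7386
d((-14, -5), (30, 11)) = 46.8188
d((-20, 19), (30, 11)) = 50.636

Closest pair: (-26, 19) and (-20, 19) with distance 6.0

The closest pair is (-26, 19) and (-20, 19) with Euclidean distance 6.0. For 8 points, brute-force pairwise comparison is shown above. For large n, the divide-and-conquer algorithm (sort by x, recurse on halves, check the dividing strip) achieves O(n log n).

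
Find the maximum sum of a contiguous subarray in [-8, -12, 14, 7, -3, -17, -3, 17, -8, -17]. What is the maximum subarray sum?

Using Kadane's algorithm on [-8, -12, 14, 7, -3, -17, -3, 17, -8, -17]:

Scanning through the array:
Position 1 (value -12): max_ending_here = -12, max_so_far = -8
Position 2 (value 14): max_ending_here = 14, max_so_far = 14
Position 3 (value 7): max_ending_here = 21, max_so_far = 21
Position 4 (value -3): max_ending_here = 18, max_so_far = 21
Position 5 (value -17): max_ending_here = 1, max_so_far = 21
Position 6 (value -3): max_ending_here = -2, max_so_far = 21
Position 7 (value 17): max_ending_here = 17, max_so_far = 21
Position 8 (value -8): max_ending_here = 9, max_so_far = 21
Position 9 (value -17): max_ending_here = -8, max_so_far = 21

Maximum subarray: [14, 7]
Maximum sum: 21

The maximum subarray is [14, 7] with sum 21. This subarray runs from index 2 to index 3.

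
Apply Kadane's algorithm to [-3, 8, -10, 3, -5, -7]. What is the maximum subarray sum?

Using Kadane's algorithm on [-3, 8, -10, 3, -5, -7]:

Scanning through the array:
Position 1 (value 8): max_ending_here = 8, max_so_far = 8
Position 2 (value -10): max_ending_here = -2, max_so_far = 8
Position 3 (value 3): max_ending_here = 3, max_so_far = 8
Position 4 (value -5): max_ending_here = -2, max_so_far = 8
Position 5 (value -7): max_ending_here = -7, max_so_far = 8

Maximum subarray: [8]
Maximum sum: 8

The maximum subarray is [8] with sum 8. This subarray runs from index 1 to index 1.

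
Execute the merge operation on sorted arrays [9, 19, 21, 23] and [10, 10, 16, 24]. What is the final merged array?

Merging process:

Compare 9 vs 10: take 9 from left. Merged: [9]
Compare 19 vs 10: take 10 from right. Merged: [9, 10]
Compare 19 vs 10: take 10 from right. Merged: [9, 10, 10]
Compare 19 vs 16: take 16 from right. Merged: [9, 10, 10, 16]
Compare 19 vs 24: take 19 from left. Merged: [9, 10, 10, 16, 19]
Compare 21 vs 24: take 21 from left. Merged: [9, 10, 10, 16, 19, 21]
Compare 23 vs 24: take 23 from left. Merged: [9, 10, 10, 16, 19, 21, 23]
Append remaining from right: [24]. Merged: [9, 10, 10, 16, 19, 21, 23, 24]

Final merged array: [9, 10, 10, 16, 19, 21, 23, 24]
Total comparisons: 7

The merged array is [9, 10, 10, 16, 19, 21, 23, 24], requiring 7 comparisons. The merge step runs in O(n) time where n is the total number of elements.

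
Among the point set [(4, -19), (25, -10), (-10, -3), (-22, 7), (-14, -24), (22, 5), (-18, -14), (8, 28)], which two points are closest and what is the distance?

Computing all pairwise distances among 8 points:

d((4, -19), (25, -10)) = 22.8473
d((4, -19), (-10, -3)) = 21.2603
d((4, -19), (-22, 7)) = 36.7696
d((4, -19), (-14, -24)) = 18.6815
d((4, -19), (22, 5)) = 30.0
d((4, -19), (-18, -14)) = 22.561
d((4, -19), (8, 28)) = 47.1699
d((25, -10), (-10, -3)) = 35.6931
d((25, -10), (-22, 7)) = 49.98
d((25, -10), (-14, -24)) = 41.4367
d((25, -10), (22, 5)) = 15.2971
d((25, -10), (-18, -14)) = 43.1856
d((25, -10), (8, 28)) = 41.6293
d((-10, -3), (-22, 7)) = 15.6205
d((-10, -3), (-14, -24)) = 21.3776
d((-10, -3), (22, 5)) = 32.9848
d((-10, -3), (-18, -14)) = 13.6015
d((-10, -3), (8, 28)) = 35.8469
d((-22, 7), (-14, -24)) = 32.0156
d((-22, 7), (22, 5)) = 44.0454
d((-22, 7), (-18, -14)) = 21.3776
d((-22, 7), (8, 28)) = 36.6197
d((-14, -24), (22, 5)) = 46.2277
d((-14, -24), (-18, -14)) = 10.7703 <-- minimum
d((-14, -24), (8, 28)) = 56.4624
d((22, 5), (-18, -14)) = 44.2832
d((22, 5), (8, 28)) = 26.9258
d((-18, -14), (8, 28)) = 49.3964

Closest pair: (-14, -24) and (-18, -14) with distance 10.7703

The closest pair is (-14, -24) and (-18, -14) with Euclidean distance 10.7703. For 8 points, brute-force pairwise comparison is shown above. For large n, the divide-and-conquer algorithm (sort by x, recurse on halves, check the dividing strip) achieves O(n log n).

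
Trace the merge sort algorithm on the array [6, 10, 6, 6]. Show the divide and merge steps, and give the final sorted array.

Merge sort trace:

Split: [6, 10, 6, 6] -> [6, 10] and [6, 6]
  Split: [6, 10] -> [6] and [10]
  Merge: [6] + [10] -> [6, 10]
  Split: [6, 6] -> [6] and [6]
  Merge: [6] + [6] -> [6, 6]
Merge: [6, 10] + [6, 6] -> [6, 6, 6, 10]

Final sorted array: [6, 6, 6, 10]

The merge sort proceeds by recursively splitting the array and merging sorted halves.
After all merges, the sorted array is [6, 6, 6, 10].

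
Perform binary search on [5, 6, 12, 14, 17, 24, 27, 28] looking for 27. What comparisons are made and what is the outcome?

Binary search for 27 in [5, 6, 12, 14, 17, 24, 27, 28]:

lo=0, hi=7, mid=3, arr[mid]=14 -> 14 < 27, search right half
lo=4, hi=7, mid=5, arr[mid]=24 -> 24 < 27, search right half
lo=6, hi=7, mid=6, arr[mid]=27 -> Found target at index 6!

Binary search finds 27 at index 6 after 3 comparisons. The search repeatedly halves the search space by comparing with the middle element.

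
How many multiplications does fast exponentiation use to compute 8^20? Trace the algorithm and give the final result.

Computing 8^20 by squaring (build up from 8^1; each line after the first costs one multiplication):

8^1 = 8
8^2 = (8^1)^2 = 8^2 = 64
8^4 = (8^2)^2 = 64^2 = 4096
8^5 = 8 * 8^4 = 8 * 4096 = 32768
8^10 = (8^5)^2 = 32768^2 = 1073741824
8^20 = (8^10)^2 = 1073741824^2 = 1152921504606846976

Result: 1152921504606846976
Multiplications needed: 5 (5 lines after 8^1)

8^20 = 1152921504606846976. Using exponentiation by squaring, this requires 5 multiplications. The key idea: if the exponent is even, square the half-power; if odd, multiply by the base once.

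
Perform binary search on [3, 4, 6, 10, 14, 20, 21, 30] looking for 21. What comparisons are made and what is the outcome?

Binary search for 21 in [3, 4, 6, 10, 14, 20, 21, 30]:

lo=0, hi=7, mid=3, arr[mid]=10 -> 10 < 21, search right half
lo=4, hi=7, mid=5, arr[mid]=20 -> 20 < 21, search right half
lo=6, hi=7, mid=6, arr[mid]=21 -> Found target at index 6!

Binary search finds 21 at index 6 after 3 comparisons. The search repeatedly halves the search space by comparing with the middle element.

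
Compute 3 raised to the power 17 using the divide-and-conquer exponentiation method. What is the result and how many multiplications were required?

Computing 3^17 by squaring (build up from 3^1; each line after the first costs one multiplication):

3^1 = 3
3^2 = (3^1)^2 = 3^2 = 9
3^4 = (3^2)^2 = 9^2 = 81
3^8 = (3^4)^2 = 81^2 = 6561
3^16 = (3^8)^2 = 6561^2 = 43046721
3^17 = 3 * 3^16 = 3 * 43046721 = 129140163

Result: 129140163
Multiplications needed: 5 (5 lines after 3^1)

3^17 = 129140163. Using exponentiation by squaring, this requires 5 multiplications. The key idea: if the exponent is even, square the half-power; if odd, multiply by the base once.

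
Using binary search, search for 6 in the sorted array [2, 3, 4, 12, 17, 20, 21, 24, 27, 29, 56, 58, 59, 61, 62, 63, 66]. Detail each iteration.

Binary search for 6 in [2, 3, 4, 12, 17, 20, 21, 24, 27, 29, 56, 58, 59, 61, 62, 63, 66]:

lo=0, hi=16, mid=8, arr[mid]=27 -> 27 > 6, search left half
lo=0, hi=7, mid=3, arr[mid]=12 -> 12 > 6, search left half
lo=0, hi=2, mid=1, arr[mid]=3 -> 3 < 6, search right half
lo=2, hi=2, mid=2, arr[mid]=4 -> 4 < 6, search right half
lo=3 > hi=2, target 6 not found

Binary search determines that 6 is not in the array after 4 comparisons. The search space was exhausted without finding the target.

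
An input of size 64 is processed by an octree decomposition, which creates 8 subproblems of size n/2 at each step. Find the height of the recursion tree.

For divide and conquer with division factor 2:

Problem sizes at each level:
Level 0: 64
Level 1: 32
Level 2: 16
Level 3: 8
Level 4: 4
Level 5: 2
Level 6: 1

The root is level 0 and the size-1 base case is level 6 (the tree spans levels 0 through 6, i.e. 7 levels counting the root), so the depth is the number of divisions: log_2(64) = 6

The recursion tree depth is log_2(64) = 6. At each level, the problem size is divided by 2, so it takes 6 divisions to reduce to a base case of size 1. The algorithm makes 8 recursive calls at each level.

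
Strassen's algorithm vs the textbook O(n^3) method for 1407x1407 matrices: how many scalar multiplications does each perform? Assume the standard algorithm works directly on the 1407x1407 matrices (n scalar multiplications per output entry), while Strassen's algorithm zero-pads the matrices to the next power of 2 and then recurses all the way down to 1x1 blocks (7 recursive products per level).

Matrix multiplication for 1407x1407 matrices:

Strassen's algorithm requires power-of-2 dimensions. Pad 1407x1407 to 2048x2048 (next power of 2).

Standard algorithm: 1407^3 = 2785366143 multiplications
Strassen's algorithm: 7^(log2(2048)) = 7^11 = 1977326743 multiplications
Savings: 2785366143 - 1977326743 = 808039400 multiplications

Standard: 2785366143 multiplications (1407^3). Strassen: 1977326743 multiplications (7^11, after padding to 2048x2048). Strassen reduces 8 recursive multiplications to 7 at each level.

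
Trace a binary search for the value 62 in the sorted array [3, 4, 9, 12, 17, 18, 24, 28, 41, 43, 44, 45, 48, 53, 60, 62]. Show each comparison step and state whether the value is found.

Binary search for 62 in [3, 4, 9, 12, 17, 18, 24, 28, 41, 43, 44, 45, 48, 53, 60, 62]:

lo=0, hi=15, mid=7, arr[mid]=28 -> 28 < 62, search right half
lo=8, hi=15, mid=11, arr[mid]=45 -> 45 < 62, search right half
lo=12, hi=15, mid=13, arr[mid]=53 -> 53 < 62, search right half
lo=14, hi=15, mid=14, arr[mid]=60 -> 60 < 62, search right half
lo=15, hi=15, mid=15, arr[mid]=62 -> Found target at index 15!

Binary search finds 62 at index 15 after 5 comparisons. The search repeatedly halves the search space by comparing with the middle element.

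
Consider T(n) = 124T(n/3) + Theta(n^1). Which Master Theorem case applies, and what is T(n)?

Master Theorem for T(n) = 124T(n/3) + O(n^1):

a = 124, b = 3, c = 1
log_b(a) = log_3(124) = 4.3876

Case 1: c = 1 < log_3(124) = 4.3876
T(n) = O(n^(log_3 124))

For T(n) = 124T(n/3) + O(n^1): log_3(124) = 4.3876. This is Case 1 of the Master Theorem (c < log_b(a), work dominated by leaves), giving O(n^(log_3 124)).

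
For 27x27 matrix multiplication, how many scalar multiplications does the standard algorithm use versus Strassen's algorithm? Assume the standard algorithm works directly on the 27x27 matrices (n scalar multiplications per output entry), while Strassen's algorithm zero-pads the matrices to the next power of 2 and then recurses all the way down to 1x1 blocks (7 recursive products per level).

Matrix multiplication for 27x27 matrices:

Strassen's algorithm requires power-of-2 dimensions. Pad 27x27 to 32x32 (next power of 2).

Standard algorithm: 27^3 = 19683 multiplications
Strassen's algorithm: 7^(log2(32)) = 7^5 = 16807 multiplications
Savings: 19683 - 16807 = 2876 multiplications

Standard: 19683 multiplications (27^3). Strassen: 16807 multiplications (7^5, after padding to 32x32). Strassen reduces 8 recursive multiplications to 7 at each level.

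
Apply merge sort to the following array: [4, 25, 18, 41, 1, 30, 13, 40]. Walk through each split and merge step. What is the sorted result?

Merge sort trace:

Split: [4, 25, 18, 41, 1, 30, 13, 40] -> [4, 25, 18, 41] and [1, 30, 13, 40]
  Split: [4, 25, 18, 41] -> [4, 25] and [18, 41]
    Split: [4, 25] -> [4] and [25]
    Merge: [4] + [25] -> [4, 25]
    Split: [18, 41] -> [18] and [41]
    Merge: [18] + [41] -> [18, 41]
  Merge: [4, 25] + [18, 41] -> [4, 18, 25, 41]
  Split: [1, 30, 13, 40] -> [1, 30] and [13, 40]
    Split: [1, 30] -> [1] and [30]
    Merge: [1] + [30] -> [1, 30]
    Split: [13, 40] -> [13] and [40]
    Merge: [13] + [40] -> [13, 40]
  Merge: [1, 30] + [13, 40] -> [1, 13, 30, 40]
Merge: [4, 18, 25, 41] + [1, 13, 30, 40] -> [1, 4, 13, 18, 25, 30, 40, 41]

Final sorted array: [1, 4, 13, 18, 25, 30, 40, 41]

The merge sort proceeds by recursively splitting the array and merging sorted halves.
After all merges, the sorted array is [1, 4, 13, 18, 25, 30, 40, 41].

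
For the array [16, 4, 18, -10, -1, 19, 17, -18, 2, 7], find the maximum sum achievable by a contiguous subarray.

Using Kadane's algorithm on [16, 4, 18, -10, -1, 19, 17, -18, 2, 7]:

Scanning through the array:
Position 1 (value 4): max_ending_here = 20, max_so_far = 20
Position 2 (value 18): max_ending_here = 38, max_so_far = 38
Position 3 (value -10): max_ending_here = 28, max_so_far = 38
Position 4 (value -1): max_ending_here = 27, max_so_far = 38
Position 5 (value 19): max_ending_here = 46, max_so_far = 46
Position 6 (value 17): max_ending_here = 63, max_so_far = 63
Position 7 (value -18): max_ending_here = 45, max_so_far = 63
Position 8 (value 2): max_ending_here = 47, max_so_far = 63
Position 9 (value 7): max_ending_here = 54, max_so_far = 63

Maximum subarray: [16, 4, 18, -10, -1, 19, 17]
Maximum sum: 63

The maximum subarray is [16, 4, 18, -10, -1, 19, 17] with sum 63. This subarray runs from index 0 to index 6.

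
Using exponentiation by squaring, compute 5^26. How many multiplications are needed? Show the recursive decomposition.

Computing 5^26 by squaring (build up from 5^1; each line after the first costs one multiplication):

5^1 = 5
5^2 = (5^1)^2 = 5^2 = 25
5^3 = 5 * 5^2 = 5 * 25 = 125
5^6 = (5^3)^2 = 125^2 = 15625
5^12 = (5^6)^2 = 15625^2 = 244140625
5^13 = 5 * 5^12 = 5 * 244140625 = 1220703125
5^26 = (5^13)^2 = 1220703125^2 = 1490116119384765625

Result: 1490116119384765625
Multiplications needed: 6 (6 lines after 5^1)

5^26 = 1490116119384765625. Using exponentiation by squaring, this requires 6 multiplications. The key idea: if the exponent is even, square the half-power; if odd, multiply by the base once.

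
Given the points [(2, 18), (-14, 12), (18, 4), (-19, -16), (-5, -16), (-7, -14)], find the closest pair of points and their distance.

Computing all pairwise distances among 6 points:

d((2, 18), (-14, 12)) = 17.088
d((2, 18), (18, 4)) = 21.2603
d((2, 18), (-19, -16)) = 39.9625
d((2, 18), (-5, -16)) = 34.7131
d((2, 18), (-7, -14)) = 33.2415
d((-14, 12), (18, 4)) = 32.9848
d((-14, 12), (-19, -16)) = 28.4429
d((-14, 12), (-5, -16)) = 29.4109
d((-14, 12), (-7, -14)) = 26.9258
d((18, 4), (-19, -16)) = 42.0595
d((18, 4), (-5, -16)) = 30.4795
d((18, 4), (-7, -14)) = 30.8058
d((-19, -16), (-5, -16)) = 14.0
d((-19, -16), (-7, -14)) = 12.1655
d((-5, -16), (-7, -14)) = 2.8284 <-- minimum

Closest pair: (-5, -16) and (-7, -14) with distance 2.8284

The closest pair is (-5, -16) and (-7, -14) with Euclidean distance 2.8284. For 6 points, brute-force pairwise comparison is shown above. For large n, the divide-and-conquer algorithm (sort by x, recurse on halves, check the dividing strip) achieves O(n log n).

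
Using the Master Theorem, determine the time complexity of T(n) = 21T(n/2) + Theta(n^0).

Master Theorem for T(n) = 21T(n/2) + O(n^0):

a = 21, b = 2, c = 0
log_b(a) = log_2(21) = 4.3923

Case 1: c = 0 < log_2(21) = 4.3923
T(n) = O(n^(log_2 21))

For T(n) = 21T(n/2) + O(n^0): log_2(21) = 4.3923. This is Case 1 of the Master Theorem (c < log_b(a), work dominated by leaves), giving O(n^(log_2 21)).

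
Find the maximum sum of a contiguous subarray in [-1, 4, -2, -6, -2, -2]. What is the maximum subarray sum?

Using Kadane's algorithm on [-1, 4, -2, -6, -2, -2]:

Scanning through the array:
Position 1 (value 4): max_ending_here = 4, max_so_far = 4
Position 2 (value -2): max_ending_here = 2, max_so_far = 4
Position 3 (value -6): max_ending_here = -4, max_so_far = 4
Position 4 (value -2): max_ending_here = -2, max_so_far = 4
Position 5 (value -2): max_ending_here = -2, max_so_far = 4

Maximum subarray: [4]
Maximum sum: 4

The maximum subarray is [4] with sum 4. This subarray runs from index 1 to index 1.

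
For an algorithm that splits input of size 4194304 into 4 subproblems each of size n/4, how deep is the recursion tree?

For divide and conquer with division factor 4:

Problem sizes at each level:
Level 0: 4194304
Level 1: 1048576
Level 2: 262144
Level 3: 65536
Level 4: 16384
Level 5: 4096
Level 6: 1024
Level 7: 256
Level 8: 64
Level 9: 16
Level 10: 4
Level 11: 1

The root is level 0 and the size-1 base case is level 11 (the tree spans levels 0 through 11, i.e. 12 levels counting the root), so the depth is the number of divisions: log_4(4194304) = 11

The recursion tree depth is log_4(4194304) = 11. At each level, the problem size is divided by 4, so it takes 11 divisions to reduce to a base case of size 1. The algorithm makes 4 recursive calls at each level.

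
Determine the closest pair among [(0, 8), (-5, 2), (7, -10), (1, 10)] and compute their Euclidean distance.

Computing all pairwise distances among 4 points:

d((0, 8), (-5, 2)) = 7.8102
d((0, 8), (7, -10)) = 19.3132
d((0, 8), (1, 10)) = 2.2361 <-- minimum
d((-5, 2), (7, -10)) = 16.9706
d((-5, 2), (1, 10)) = 10.0
d((7, -10), (1, 10)) = 20.8806

Closest pair: (0, 8) and (1, 10) with distance 2.2361

The closest pair is (0, 8) and (1, 10) with Euclidean distance 2.2361. For 4 points, brute-force pairwise comparison is shown above. For large n, the divide-and-conquer algorithm (sort by x, recurse on halves, check the dividing strip) achieves O(n log n).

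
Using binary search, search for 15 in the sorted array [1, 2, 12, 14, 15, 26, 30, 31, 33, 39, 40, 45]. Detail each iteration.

Binary search for 15 in [1, 2, 12, 14, 15, 26, 30, 31, 33, 39, 40, 45]:

lo=0, hi=11, mid=5, arr[mid]=26 -> 26 > 15, search left half
lo=0, hi=4, mid=2, arr[mid]=12 -> 12 < 15, search right half
lo=3, hi=4, mid=3, arr[mid]=14 -> 14 < 15, search right half
lo=4, hi=4, mid=4, arr[mid]=15 -> Found target at index 4!

Binary search finds 15 at index 4 after 4 comparisons. The search repeatedly halves the search space by comparing with the middle element.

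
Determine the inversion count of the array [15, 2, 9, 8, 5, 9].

Finding inversions in [15, 2, 9, 8, 5, 9]:

(0, 1): arr[0]=15 > arr[1]=2
(0, 2): arr[0]=15 > arr[2]=9
(0, 3): arr[0]=15 > arr[3]=8
(0, 4): arr[0]=15 > arr[4]=5
(0, 5): arr[0]=15 > arr[5]=9
(2, 3): arr[2]=9 > arr[3]=8
(2, 4): arr[2]=9 > arr[4]=5
(3, 4): arr[3]=8 > arr[4]=5

Total inversions: 8

The array has 8 inversion(s): (0,1), (0,2), (0,3), (0,4), (0,5), (2,3), (2,4), (3,4). Each pair (i,j) satisfies i < j and arr[i] > arr[j].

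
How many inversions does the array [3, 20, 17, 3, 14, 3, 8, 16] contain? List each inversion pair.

Finding inversions in [3, 20, 17, 3, 14, 3, 8, 16]:

(1, 2): arr[1]=20 > arr[2]=17
(1, 3): arr[1]=20 > arr[3]=3
(1, 4): arr[1]=20 > arr[4]=14
(1, 5): arr[1]=20 > arr[5]=3
(1, 6): arr[1]=20 > arr[6]=8
(1, 7): arr[1]=20 > arr[7]=16
(2, 3): arr[2]=17 > arr[3]=3
(2, 4): arr[2]=17 > arr[4]=14
(2, 5): arr[2]=17 > arr[5]=3
(2, 6): arr[2]=17 > arr[6]=8
(2, 7): arr[2]=17 > arr[7]=16
(4, 5): arr[4]=14 > arr[5]=3
(4, 6): arr[4]=14 > arr[6]=8

Total inversions: 13

The array has 13 inversion(s): (1,2), (1,3), (1,4), (1,5), (1,6), (1,7), (2,3), (2,4), (2,5), (2,6), (2,7), (4,5), (4,6). Each pair (i,j) satisfies i < j and arr[i] > arr[j].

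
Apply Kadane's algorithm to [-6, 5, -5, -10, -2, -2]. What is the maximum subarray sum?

Using Kadane's algorithm on [-6, 5, -5, -10, -2, -2]:

Scanning through the array:
Position 1 (value 5): max_ending_here = 5, max_so_far = 5
Position 2 (value -5): max_ending_here = 0, max_so_far = 5
Position 3 (value -10): max_ending_here = -10, max_so_far = 5
Position 4 (value -2): max_ending_here = -2, max_so_far = 5
Position 5 (value -2): max_ending_here = -2, max_so_far = 5

Maximum subarray: [5]
Maximum sum: 5

The maximum subarray is [5] with sum 5. This subarray runs from index 1 to index 1.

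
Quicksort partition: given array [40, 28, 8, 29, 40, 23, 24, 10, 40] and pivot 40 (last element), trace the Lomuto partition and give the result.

Lomuto partition with pivot = 40:

Initial array: [40, 28, 8, 29, 40, 23, 24, 10, 40]

arr[0]=40 <= 40: swap with position 0, array becomes [40, 28, 8, 29, 40, 23, 24, 10, 40]
arr[1]=28 <= 40: swap with position 1, array becomes [40, 28, 8, 29, 40, 23, 24, 10, 40]
arr[2]=8 <= 40: swap with position 2, array becomes [40, 28, 8, 29, 40, 23, 24, 10, 40]
arr[3]=29 <= 40: swap with position 3, array becomes [40, 28, 8, 29, 40, 23, 24, 10, 40]
arr[4]=40 <= 40: swap with position 4, array becomes [40, 28, 8, 29, 40, 23, 24, 10, 40]
arr[5]=23 <= 40: swap with position 5, array becomes [40, 28, 8, 29, 40, 23, 24, 10, 40]
arr[6]=24 <= 40: swap with position 6, array becomes [40, 28, 8, 29, 40, 23, 24, 10, 40]
arr[7]=10 <= 40: swap with position 7, array becomes [40, 28, 8, 29, 40, 23, 24, 10, 40]

Place pivot at position 8: [40, 28, 8, 29, 40, 23, 24, 10, 40]
Pivot position: 8

After partitioning with pivot 40, the array becomes [40, 28, 8, 29, 40, 23, 24, 10, 40]. The pivot is placed at index 8. All elements to the left of the pivot are <= 40, and all elements to the right are > 40.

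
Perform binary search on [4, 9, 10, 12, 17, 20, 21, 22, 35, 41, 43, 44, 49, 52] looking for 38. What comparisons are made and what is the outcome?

Binary search for 38 in [4, 9, 10, 12, 17, 20, 21, 22, 35, 41, 43, 44, 49, 52]:

lo=0, hi=13, mid=6, arr[mid]=21 -> 21 < 38, search right half
lo=7, hi=13, mid=10, arr[mid]=43 -> 43 > 38, search left half
lo=7, hi=9, mid=8, arr[mid]=35 -> 35 < 38, search right half
lo=9, hi=9, mid=9, arr[mid]=41 -> 41 > 38, search left half
lo=9 > hi=8, target 38 not found

Binary search determines that 38 is not in the array after 4 comparisons. The search space was exhausted without finding the target.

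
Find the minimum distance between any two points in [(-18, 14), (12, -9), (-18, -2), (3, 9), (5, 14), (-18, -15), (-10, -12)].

Computing all pairwise distances among 7 points:

d((-18, 14), (12, -9)) = 37.8021
d((-18, 14), (-18, -2)) = 16.0
d((-18, 14), (3, 9)) = 21.587
d((-18, 14), (5, 14)) = 23.0
d((-18, 14), (-18, -15)) = 29.0
d((-18, 14), (-10, -12)) = 27.2029
d((12, -9), (-18, -2)) = 30.8058
d((12, -9), (3, 9)) = 20.1246
d((12, -9), (5, 14)) = 24.0416
d((12, -9), (-18, -15)) = 30.5941
d((12, -9), (-10, -12)) = 22.2036
d((-18, -2), (3, 9)) = 23.7065
d((-18, -2), (5, 14)) = 28.0179
d((-18, -2), (-18, -15)) = 13.0
d((-18, -2), (-10, -12)) = 12.8062
d((3, 9), (5, 14)) = 5.3852 <-- minimum
d((3, 9), (-18, -15)) = 31.8904
d((3, 9), (-10, -12)) = 24.6982
d((5, 14), (-18, -15)) = 37.0135
d((5, 14), (-10, -12)) = 30.0167
d((-18, -15), (-10, -12)) = 8.544

Closest pair: (3, 9) and (5, 14) with distance 5.3852

The closest pair is (3, 9) and (5, 14) with Euclidean distance 5.3852. For 7 points, brute-force pairwise comparison is shown above. For large n, the divide-and-conquer algorithm (sort by x, recurse on halves, check the dividing strip) achieves O(n log n).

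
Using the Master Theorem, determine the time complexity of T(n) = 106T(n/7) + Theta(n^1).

Master Theorem for T(n) = 106T(n/7) + O(n^1):

a = 106, b = 7, c = 1
log_b(a) = log_7(106) = 2.3965

Case 1: c = 1 < log_7(106) = 2.3965
T(n) = O(n^(log_7 106))

For T(n) = 106T(n/7) + O(n^1): log_7(106) = 2.3965. This is Case 1 of the Master Theorem (c < log_b(a), work dominated by leaves), giving O(n^(log_7 106)).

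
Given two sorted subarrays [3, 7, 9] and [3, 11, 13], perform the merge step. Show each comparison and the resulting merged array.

Merging process:

Compare 3 vs 3: take 3 from left. Merged: [3]
Compare 7 vs 3: take 3 from right. Merged: [3, 3]
Compare 7 vs 11: take 7 from left. Merged: [3, 3, 7]
Compare 9 vs 11: take 9 from left. Merged: [3, 3, 7, 9]
Append remaining from right: [11, 13]. Merged: [3, 3, 7, 9, 11, 13]

Final merged array: [3, 3, 7, 9, 11, 13]
Total comparisons: 4

The merged array is [3, 3, 7, 9, 11, 13], requiring 4 comparisons. The merge step runs in O(n) time where n is the total number of elements.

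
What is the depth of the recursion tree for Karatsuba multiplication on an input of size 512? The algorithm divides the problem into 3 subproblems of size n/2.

For divide and conquer with division factor 2:

Problem sizes at each level:
Level 0: 512
Level 1: 256
Level 2: 128
Level 3: 64
Level 4: 32
Level 5: 16
Level 6: 8
Level 7: 4
Level 8: 2
Level 9: 1

The root is level 0 and the size-1 base case is level 9 (the tree spans levels 0 through 9, i.e. 10 levels counting the root), so the depth is the number of divisions: log_2(512) = 9

The recursion tree depth is log_2(512) = 9. At each level, the problem size is divided by 2, so it takes 9 divisions to reduce to a base case of size 1. The algorithm makes 3 recursive calls at each level.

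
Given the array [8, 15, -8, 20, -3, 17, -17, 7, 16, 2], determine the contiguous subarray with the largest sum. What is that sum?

Using Kadane's algorithm on [8, 15, -8, 20, -3, 17, -17, 7, 16, 2]:

Scanning through the array:
Position 1 (value 15): max_ending_here = 23, max_so_far = 23
Position 2 (value -8): max_ending_here = 15, max_so_far = 23
Position 3 (value 20): max_ending_here = 35, max_so_far = 35
Position 4 (value -3): max_ending_here = 32, max_so_far = 35
Position 5 (value 17): max_ending_here = 49, max_so_far = 49
Position 6 (value -17): max_ending_here = 32, max_so_far = 49
Position 7 (value 7): max_ending_here = 39, max_so_far = 49
Position 8 (value 16): max_ending_here = 55, max_so_far = 55
Position 9 (value 2): max_ending_here = 57, max_so_far = 57

Maximum subarray: [8, 15, -8, 20, -3, 17, -17, 7, 16, 2]
Maximum sum: 57

The maximum subarray is [8, 15, -8, 20, -3, 17, -17, 7, 16, 2] with sum 57. This subarray runs from index 0 to index 9.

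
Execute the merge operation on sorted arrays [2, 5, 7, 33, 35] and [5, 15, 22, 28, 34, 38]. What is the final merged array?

Merging process:

Compare 2 vs 5: take 2 from left. Merged: [2]
Compare 5 vs 5: take 5 from left. Merged: [2, 5]
Compare 7 vs 5: take 5 from right. Merged: [2, 5, 5]
Compare 7 vs 15: take 7 from left. Merged: [2, 5, 5, 7]
Compare 33 vs 15: take 15 from right. Merged: [2, 5, 5, 7, 15]
Compare 33 vs 22: take 22 from right. Merged: [2, 5, 5, 7, 15, 22]
Compare 33 vs 28: take 28 from right. Merged: [2, 5, 5, 7, 15, 22, 28]
Compare 33 vs 34: take 33 from left. Merged: [2, 5, 5, 7, 15, 22, 28, 33]
Compare 35 vs 34: take 34 from right. Merged: [2, 5, 5, 7, 15, 22, 28, 33, 34]
Compare 35 vs 38: take 35 from left. Merged: [2, 5, 5, 7, 15, 22, 28, 33, 34, 35]
Append remaining from right: [38]. Merged: [2, 5, 5, 7, 15, 22, 28, 33, 34, 35, 38]

Final merged array: [2, 5, 5, 7, 15, 22, 28, 33, 34, 35, 38]
Total comparisons: 10

The merged array is [2, 5, 5, 7, 15, 22, 28, 33, 34, 35, 38], requiring 10 comparisons. The merge step runs in O(n) time where n is the total number of elements.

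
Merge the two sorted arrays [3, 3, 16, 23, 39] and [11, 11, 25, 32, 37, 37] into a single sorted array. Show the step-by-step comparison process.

Merging process:

Compare 3 vs 11: take 3 from left. Merged: [3]
Compare 3 vs 11: take 3 from left. Merged: [3, 3]
Compare 16 vs 11: take 11 from right. Merged: [3, 3, 11]
Compare 16 vs 11: take 11 from right. Merged: [3, 3, 11, 11]
Compare 16 vs 25: take 16 from left. Merged: [3, 3, 11, 11, 16]
Compare 23 vs 25: take 23 from left. Merged: [3, 3, 11, 11, 16, 23]
Compare 39 vs 25: take 25 from right. Merged: [3, 3, 11, 11, 16, 23, 25]
Compare 39 vs 32: take 32 from right. Merged: [3, 3, 11, 11, 16, 23, 25, 32]
Compare 39 vs 37: take 37 from right. Merged: [3, 3, 11, 11, 16, 23, 25, 32, 37]
Compare 39 vs 37: take 37 from right. Merged: [3, 3, 11, 11, 16, 23, 25, 32, 37, 37]
Append remaining from left: [39]. Merged: [3, 3, 11, 11, 16, 23, 25, 32, 37, 37, 39]

Final merged array: [3, 3, 11, 11, 16, 23, 25, 32, 37, 37, 39]
Total comparisons: 10

The merged array is [3, 3, 11, 11, 16, 23, 25, 32, 37, 37, 39], requiring 10 comparisons. The merge step runs in O(n) time where n is the total number of elements.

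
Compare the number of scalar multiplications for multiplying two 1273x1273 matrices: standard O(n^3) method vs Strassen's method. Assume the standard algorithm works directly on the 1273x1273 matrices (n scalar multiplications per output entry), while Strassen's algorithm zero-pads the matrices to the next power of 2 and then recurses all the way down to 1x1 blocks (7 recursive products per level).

Matrix multiplication for 1273x1273 matrices:

Strassen's algorithm requires power-of-2 dimensions. Pad 1273x1273 to 2048x2048 (next power of 2).

Standard algorithm: 1273^3 = 2062933417 multiplications
Strassen's algorithm: 7^(log2(2048)) = 7^11 = 1977326743 multiplications
Savings: 2062933417 - 1977326743 = 85606674 multiplications

Standard: 2062933417 multiplications (1273^3). Strassen: 1977326743 multiplications (7^11, after padding to 2048x2048). Strassen reduces 8 recursive multiplications to 7 at each level.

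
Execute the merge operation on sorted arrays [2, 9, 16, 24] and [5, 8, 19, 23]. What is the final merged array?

Merging process:

Compare 2 vs 5: take 2 from left. Merged: [2]
Compare 9 vs 5: take 5 from right. Merged: [2, 5]
Compare 9 vs 8: take 8 from right. Merged: [2, 5, 8]
Compare 9 vs 19: take 9 from left. Merged: [2, 5, 8, 9]
Compare 16 vs 19: take 16 from left. Merged: [2, 5, 8, 9, 16]
Compare 24 vs 19: take 19 from right. Merged: [2, 5, 8, 9, 16, 19]
Compare 24 vs 23: take 23 from right. Merged: [2, 5, 8, 9, 16, 19, 23]
Append remaining from left: [24]. Merged: [2, 5, 8, 9, 16, 19, 23, 24]

Final merged array: [2, 5, 8, 9, 16, 19, 23, 24]
Total comparisons: 7

The merged array is [2, 5, 8, 9, 16, 19, 23, 24], requiring 7 comparisons. The merge step runs in O(n) time where n is the total number of elements.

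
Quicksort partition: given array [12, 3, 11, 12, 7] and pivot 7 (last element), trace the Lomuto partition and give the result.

Lomuto partition with pivot = 7:

Initial array: [12, 3, 11, 12, 7]

arr[0]=12 > 7: no swap
arr[1]=3 <= 7: swap with position 0, array becomes [3, 12, 11, 12, 7]
arr[2]=11 > 7: no swap
arr[3]=12 > 7: no swap

Place pivot at position 1: [3, 7, 11, 12, 12]
Pivot position: 1

After partitioning with pivot 7, the array becomes [3, 7, 11, 12, 12]. The pivot is placed at index 1. All elements to the left of the pivot are <= 7, and all elements to the right are > 7.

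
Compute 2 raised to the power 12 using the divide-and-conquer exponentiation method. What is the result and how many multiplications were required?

Computing 2^12 by squaring (build up from 2^1; each line after the first costs one multiplication):

2^1 = 2
2^2 = (2^1)^2 = 2^2 = 4
2^3 = 2 * 2^2 = 2 * 4 = 8
2^6 = (2^3)^2 = 8^2 = 64
2^12 = (2^6)^2 = 64^2 = 4096

Result: 4096
Multiplications needed: 4 (4 lines after 2^1)

2^12 = 4096. Using exponentiation by squaring, this requires 4 multiplications. The key idea: if the exponent is even, square the half-power; if odd, multiply by the base once.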